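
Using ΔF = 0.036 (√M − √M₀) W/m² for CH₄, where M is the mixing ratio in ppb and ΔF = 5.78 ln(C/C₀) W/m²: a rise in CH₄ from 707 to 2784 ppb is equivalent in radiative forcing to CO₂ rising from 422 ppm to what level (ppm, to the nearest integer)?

C ≈ 497 ppm

CH₄ forcing: 0.036 × (√2784 − √707) = 0.036 × (52.7636 − 26.5895) = 0.036 × 26.1741 = 0.94227 W/m².
Set 5.78 ln(C/422) = 0.94227: ln(C/422) = 0.94227/5.78 = 0.16302, so C = 422 × e^0.16302 = 422 × 1.17706 = 496.72 ppm.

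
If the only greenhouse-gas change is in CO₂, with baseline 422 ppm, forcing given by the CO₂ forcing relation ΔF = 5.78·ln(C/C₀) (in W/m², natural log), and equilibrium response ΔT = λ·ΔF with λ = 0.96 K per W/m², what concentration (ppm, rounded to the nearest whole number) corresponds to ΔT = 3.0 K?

C ≈ 725 ppm

Required forcing: ΔF = ΔT/λ = 3.0/0.96 = 3.1250 W/m².
Then ln(C/422) = ΔF/5.78 = 3.1250/5.78 = 0.54066.
So C = 422 × e^0.54066 = 422 × 1.71714 = 724.63 ppm.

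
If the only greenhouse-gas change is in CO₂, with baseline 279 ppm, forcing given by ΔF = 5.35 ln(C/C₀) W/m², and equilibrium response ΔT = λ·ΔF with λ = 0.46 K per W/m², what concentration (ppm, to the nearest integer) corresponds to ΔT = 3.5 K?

C ≈ 1157 ppm

Required forcing: ΔF = ΔT/λ = 3.5/0.46 = 7.6087 W/m².
Then ln(C/279) = ΔF/5.35 = 7.6087/5.35 = 1.42219.
So C = 279 × e^1.42219 = 279 × 4.14619 = 1156.79 ppm.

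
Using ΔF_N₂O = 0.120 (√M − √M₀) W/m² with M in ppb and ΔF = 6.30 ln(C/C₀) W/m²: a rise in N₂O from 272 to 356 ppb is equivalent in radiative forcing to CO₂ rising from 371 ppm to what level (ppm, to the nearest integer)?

C ≈ 388 ppm

N₂O forcing: 0.120 × (√356 − √272) = 0.120 × (18.8680 − 16.4924) = 0.120 × 2.3756 = 0.28507 W/m².
Set 6.30 ln(C/371) = 0.28507: ln(C/371) = 0.28507/6.30 = 0.04525, so C = 371 × e^0.04525 = 371 × 1.04629 = 388.17 ppm.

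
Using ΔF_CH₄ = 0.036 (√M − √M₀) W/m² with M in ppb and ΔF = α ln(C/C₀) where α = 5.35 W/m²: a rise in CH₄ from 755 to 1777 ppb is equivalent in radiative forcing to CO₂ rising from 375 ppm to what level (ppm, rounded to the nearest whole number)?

CH₄ forcing: 0.036 × (√1777 − √755) = 0.036 × (42.1545 − 27.4773) = 0.036 × 14.6772 = 0.52838 W/m².
Set 5.35 ln(C/375) = 0.52838: ln(C/375) = 0.52838/5.35 = 0.09876, so C = 375 × e^0.09876 = 375 × 1.10380 = 413.93 ppm.

C ≈ 414 ppm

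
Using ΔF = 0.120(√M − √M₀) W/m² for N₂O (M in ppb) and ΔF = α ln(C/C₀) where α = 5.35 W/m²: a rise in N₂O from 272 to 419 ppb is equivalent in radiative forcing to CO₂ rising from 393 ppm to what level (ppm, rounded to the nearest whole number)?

N₂O forcing: 0.120 × (√419 − √272) = 0.120 × (20.4695 − 16.4924) = 0.120 × 3.9771 = 0.47725 W/m².
Set 5.35 ln(C/393) = 0.47725: ln(C/393) = 0.47725/5.35 = 0.08921, so C = 393 × e^0.08921 = 393 × 1.09331 = 429.67 ppm.

C ≈ 430 ppm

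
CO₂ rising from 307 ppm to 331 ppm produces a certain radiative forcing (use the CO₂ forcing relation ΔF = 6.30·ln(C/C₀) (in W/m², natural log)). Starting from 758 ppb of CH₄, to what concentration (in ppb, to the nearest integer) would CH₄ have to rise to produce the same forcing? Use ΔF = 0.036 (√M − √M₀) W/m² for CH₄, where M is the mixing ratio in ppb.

CO₂ forcing: 6.30 × ln(331/307) = 6.30 × 0.075271 = 0.47421 W/m².
Set 0.036(√M − √758) = 0.47421: √M = 0.47421/0.036 + √758 = 13.1725 + 27.5318 = 40.7043.
M = (40.7043)² = 1656.84 ppb.

M ≈ 1657 ppb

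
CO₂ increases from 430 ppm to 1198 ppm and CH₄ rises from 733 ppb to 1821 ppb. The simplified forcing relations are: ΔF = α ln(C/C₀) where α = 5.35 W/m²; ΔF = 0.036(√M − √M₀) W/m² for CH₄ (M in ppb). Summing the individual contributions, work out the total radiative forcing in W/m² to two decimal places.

ΔF = 6.04 W/m²

CO₂: 5.35 × ln(1198/430) = 5.35 × ln(2.78605) = 5.35 × 1.02462 = 5.4817 W/m².
CH₄: 0.036 × (√1821 − √733) = 0.036 × (42.6732 − 27.0740) = 0.036 × 15.5992 = 0.5616 W/m².
Total ΔF = 5.4817 + 0.5616 = 6.0433 W/m².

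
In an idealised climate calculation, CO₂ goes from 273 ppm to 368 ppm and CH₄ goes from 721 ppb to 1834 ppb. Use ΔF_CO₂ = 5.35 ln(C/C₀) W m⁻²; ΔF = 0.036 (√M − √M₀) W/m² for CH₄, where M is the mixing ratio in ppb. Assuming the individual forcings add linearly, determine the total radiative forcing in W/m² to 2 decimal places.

CO₂: 5.35 × ln(368/273) = 5.35 × ln(1.34799) = 5.35 × 0.29861 = 1.5976 W/m².
CH₄: 0.036 × (√1834 − √721) = 0.036 × (42.8252 − 26.8514) = 0.036 × 15.9738 = 0.5751 W/m².
Total ΔF = 1.5976 + 0.5751 = 2.1727 W/m².

ΔF = 2.17 W/m²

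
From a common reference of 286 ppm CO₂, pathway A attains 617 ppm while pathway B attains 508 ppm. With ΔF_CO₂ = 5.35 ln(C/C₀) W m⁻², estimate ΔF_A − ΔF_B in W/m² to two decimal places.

ΔF_A = 5.35 ln(617/286) = 5.35 × 0.76888 = 4.1135 W/m².
ΔF_B = 5.35 ln(508/286) = 5.35 × 0.57449 = 3.0735 W/m².
Difference: 4.1135 − 3.0735 = 1.0400 W/m².

ΔF_A − ΔF_B = 1.04 W/m²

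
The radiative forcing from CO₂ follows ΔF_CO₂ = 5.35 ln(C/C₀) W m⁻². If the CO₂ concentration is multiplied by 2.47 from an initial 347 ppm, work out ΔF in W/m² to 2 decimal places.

ΔF = 4.84 W/m²

ΔF = 5.35 × ln(2.47) = 5.35 × 0.90422 = 4.8376 W/m².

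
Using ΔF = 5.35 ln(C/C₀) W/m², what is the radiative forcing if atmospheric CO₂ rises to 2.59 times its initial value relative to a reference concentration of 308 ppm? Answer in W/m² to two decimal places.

Because the forcing depends only on the ratio C/C₀, the initial concentration does not enter.
ΔF = 5.35 × ln(2.59) = 5.35 × 0.95166 = 5.0914 W/m².

ΔF = 5.09 W/m²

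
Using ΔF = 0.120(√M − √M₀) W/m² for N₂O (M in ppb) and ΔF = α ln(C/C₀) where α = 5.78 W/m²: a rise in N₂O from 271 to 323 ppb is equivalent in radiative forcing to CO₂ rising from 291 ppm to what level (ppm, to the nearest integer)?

C ≈ 300 ppm

N₂O forcing: 0.120 × (√323 − √271) = 0.120 × (17.9722 − 16.4621) = 0.120 × 1.5101 = 0.18121 W/m².
Set 5.78 ln(C/291) = 0.18121: ln(C/291) = 0.18121/5.78 = 0.03135, so C = 291 × e^0.03135 = 291 × 1.03185 = 300.27 ppm.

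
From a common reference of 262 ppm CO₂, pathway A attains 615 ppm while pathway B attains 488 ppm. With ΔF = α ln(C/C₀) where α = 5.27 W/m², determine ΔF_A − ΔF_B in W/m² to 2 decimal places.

ΔF_A = 5.27 ln(615/262) = 5.27 × 0.85328 = 4.4968 W/m².
ΔF_B = 5.27 ln(488/262) = 5.27 × 0.62197 = 3.2778 W/m².
Difference: 4.4968 − 3.2778 = 1.2190 W/m².
(Equivalently, ΔF_A − ΔF_B = 5.27 ln(615/488) = 5.27 × 0.23131 = 1.2190 W/m².)

ΔF_A − ΔF_B = 1.22 W/m²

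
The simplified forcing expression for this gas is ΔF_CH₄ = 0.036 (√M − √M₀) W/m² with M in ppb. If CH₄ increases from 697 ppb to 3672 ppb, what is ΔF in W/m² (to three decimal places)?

ΔF = 1.231 W/m²

CH₄: 0.036 × (√3672 − √697) = 0.036 × (60.5970 − 26.4008) = 0.036 × 34.1962 = 1.2311 W/m².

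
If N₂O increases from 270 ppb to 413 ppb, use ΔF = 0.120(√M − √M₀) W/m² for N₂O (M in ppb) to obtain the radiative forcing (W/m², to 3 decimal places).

ΔF = 0.467 W/m²

N₂O: 0.120 × (√413 − √270) = 0.120 × (20.3224 − 16.4317) = 0.120 × 3.8907 = 0.4669 W/m².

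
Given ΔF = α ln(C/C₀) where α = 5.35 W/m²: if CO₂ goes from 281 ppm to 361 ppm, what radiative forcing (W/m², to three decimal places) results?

ΔF = 1.340 W/m²

CO₂ absorption bands are partially saturated, so forcing scales with the logarithm of the concentration ratio.
CO₂: 5.35 × ln(361/281) = 5.35 × ln(1.28470) = 5.35 × 0.25053 = 1.3403 W/m².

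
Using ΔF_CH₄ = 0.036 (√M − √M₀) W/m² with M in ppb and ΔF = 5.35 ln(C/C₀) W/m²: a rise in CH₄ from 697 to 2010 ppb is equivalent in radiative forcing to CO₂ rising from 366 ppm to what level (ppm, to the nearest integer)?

CH₄ forcing: 0.036 × (√2010 − √697) = 0.036 × (44.8330 − 26.4008) = 0.036 × 18.4322 = 0.66356 W/m².
Set 5.35 ln(C/366) = 0.66356: ln(C/366) = 0.66356/5.35 = 0.12403, so C = 366 × e^0.12403 = 366 × 1.13205 = 414.33 ppm.

C ≈ 414 ppm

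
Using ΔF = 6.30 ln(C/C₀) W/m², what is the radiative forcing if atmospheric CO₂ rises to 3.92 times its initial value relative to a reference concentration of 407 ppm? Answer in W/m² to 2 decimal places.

ΔF = 8.61 W/m²

ΔF = 6.30 × ln(3.92) = 6.30 × 1.36609 = 8.6064 W/m².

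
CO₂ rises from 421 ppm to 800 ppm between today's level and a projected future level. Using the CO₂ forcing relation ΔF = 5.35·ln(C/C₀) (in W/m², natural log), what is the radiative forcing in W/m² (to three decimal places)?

CO₂ absorption bands are partially saturated, so forcing scales with the logarithm of the concentration ratio.
CO₂: 5.35 × ln(800/421) = 5.35 × ln(1.90024) = 5.35 × 0.64198 = 3.4346 W/m².

ΔF = 3.435 W/m²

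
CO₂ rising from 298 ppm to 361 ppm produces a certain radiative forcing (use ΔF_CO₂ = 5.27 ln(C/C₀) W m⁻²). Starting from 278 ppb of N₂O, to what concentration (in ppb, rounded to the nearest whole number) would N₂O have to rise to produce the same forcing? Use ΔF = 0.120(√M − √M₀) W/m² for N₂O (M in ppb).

CO₂ forcing: 5.27 × ln(361/298) = 5.27 × 0.191784 = 1.01070 W/m².
Set 0.120(√M − √278) = 1.01070: √M = 1.01070/0.120 + √278 = 8.4225 + 16.6733 = 25.0958.
M = (25.0958)² = 629.80 ppb.

M ≈ 630 ppb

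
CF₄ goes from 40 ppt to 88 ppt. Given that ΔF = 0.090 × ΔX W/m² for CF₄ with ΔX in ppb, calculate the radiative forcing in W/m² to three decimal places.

CF₄: Δ = 88 − 40 = 48 ppt = 0.048 ppb; ΔF = 0.090 × 0.048 = 0.0043 W/m².

ΔF = 0.004 W/m²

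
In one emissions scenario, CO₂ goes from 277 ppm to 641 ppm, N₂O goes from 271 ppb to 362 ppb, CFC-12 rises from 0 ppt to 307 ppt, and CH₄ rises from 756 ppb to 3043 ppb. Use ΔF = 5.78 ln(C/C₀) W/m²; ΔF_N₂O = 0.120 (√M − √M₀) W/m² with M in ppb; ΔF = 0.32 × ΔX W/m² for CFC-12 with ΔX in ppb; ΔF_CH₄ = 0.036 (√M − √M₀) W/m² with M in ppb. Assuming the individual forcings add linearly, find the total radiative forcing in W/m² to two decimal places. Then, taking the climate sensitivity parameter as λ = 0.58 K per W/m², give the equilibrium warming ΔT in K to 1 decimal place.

CO₂: 5.78 × ln(641/277) = 5.78 × ln(2.31408) = 5.78 × 0.83901 = 4.8495 W/m².
N₂O: 0.120 × (√362 − √271) = 0.120 × (19.0263 − 16.4621) = 0.120 × 2.5642 = 0.3077 W/m².
CFC-12: Δ = 307 − 0 = 307 ppt = 0.307 ppb; ΔF = 0.32 × 0.307 = 0.0982 W/m².
CH₄: 0.036 × (√3043 − √756) = 0.036 × (55.1634 − 27.4955) = 0.036 × 27.6679 = 0.9960 W/m².
Total ΔF = 4.8495 + 0.3077 + 0.0982 + 0.9960 = 6.2514 W/m².
ΔT = λ ΔF = 0.58 × 6.25 = 3.6250 K.

ΔF = 6.25 W/m²; ΔT = 3.6 K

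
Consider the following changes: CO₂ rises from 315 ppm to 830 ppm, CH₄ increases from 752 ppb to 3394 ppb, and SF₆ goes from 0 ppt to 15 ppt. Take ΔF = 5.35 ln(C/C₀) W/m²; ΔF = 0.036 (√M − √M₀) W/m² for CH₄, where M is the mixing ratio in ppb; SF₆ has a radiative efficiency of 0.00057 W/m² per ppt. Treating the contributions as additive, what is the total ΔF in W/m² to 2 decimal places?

CO₂: 5.35 × ln(830/315) = 5.35 × ln(2.63492) = 5.35 × 0.96885 = 5.1833 W/m².
CH₄: 0.036 × (√3394 − √752) = 0.036 × (58.2580 − 27.4226) = 0.036 × 30.8354 = 1.1101 W/m².
SF₆: ΔF = 0.00057 × (15 − 0) = 0.00057 × 15 = 0.0086 W/m².
Total ΔF = 5.1833 + 1.1101 + 0.0086 = 6.3020 W/m².

ΔF = 6.30 W/m²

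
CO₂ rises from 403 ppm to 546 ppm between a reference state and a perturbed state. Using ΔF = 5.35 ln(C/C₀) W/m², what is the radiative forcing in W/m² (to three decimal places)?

CO₂: 5.35 × ln(546/403) = 5.35 × ln(1.35484) = 5.35 × 0.30368 = 1.6247 W/m².

ΔF = 1.625 W/m²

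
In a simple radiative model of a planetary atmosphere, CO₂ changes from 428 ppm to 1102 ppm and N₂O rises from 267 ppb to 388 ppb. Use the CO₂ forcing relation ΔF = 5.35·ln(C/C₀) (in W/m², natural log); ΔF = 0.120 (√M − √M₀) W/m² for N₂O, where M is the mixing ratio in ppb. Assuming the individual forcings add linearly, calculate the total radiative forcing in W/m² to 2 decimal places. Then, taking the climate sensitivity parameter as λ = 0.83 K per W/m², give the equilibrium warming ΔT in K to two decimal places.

CO₂: 5.35 × ln(1102/428) = 5.35 × ln(2.57477) = 5.35 × 0.94576 = 5.0598 W/m².
N₂O: 0.120 × (√388 − √267) = 0.120 × (19.6977 − 16.3401) = 0.120 × 3.3576 = 0.4029 W/m².
Total ΔF = 5.0598 + 0.4029 = 5.4627 W/m².
ΔT = λ ΔF = 0.83 × 5.46 = 4.5318 K.

ΔF = 5.46 W/m²; ΔT = 4.53 K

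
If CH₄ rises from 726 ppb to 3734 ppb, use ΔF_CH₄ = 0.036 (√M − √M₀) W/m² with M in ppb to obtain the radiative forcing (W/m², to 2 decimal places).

ΔF = 1.23 W/m²

CH₄: 0.036 × (√3734 − √726) = 0.036 × (61.1065 − 26.9444) = 0.036 × 34.1621 = 1.2298 W/m².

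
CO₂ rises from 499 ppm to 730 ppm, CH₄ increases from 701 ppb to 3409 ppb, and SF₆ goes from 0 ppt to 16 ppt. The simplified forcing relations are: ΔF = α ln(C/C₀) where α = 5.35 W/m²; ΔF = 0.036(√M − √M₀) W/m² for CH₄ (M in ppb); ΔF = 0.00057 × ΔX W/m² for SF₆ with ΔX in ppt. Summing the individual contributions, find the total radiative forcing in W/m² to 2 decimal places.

CO₂: 5.35 × ln(730/499) = 5.35 × ln(1.46293) = 5.35 × 0.38044 = 2.0354 W/m².
CH₄: 0.036 × (√3409 − √701) = 0.036 × (58.3866 − 26.4764) = 0.036 × 31.9102 = 1.1488 W/m².
SF₆: ΔF = 0.00057 × (16 − 0) = 0.00057 × 16 = 0.0091 W/m².
Total ΔF = 2.0354 + 1.1488 + 0.0091 = 3.1933 W/m².

ΔF = 3.19 W/m²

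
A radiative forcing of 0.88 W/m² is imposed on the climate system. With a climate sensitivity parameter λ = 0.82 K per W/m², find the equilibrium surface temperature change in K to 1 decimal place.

ΔT = 0.7 K

ΔT = λ ΔF = 0.82 × 0.88 = 0.7216 K.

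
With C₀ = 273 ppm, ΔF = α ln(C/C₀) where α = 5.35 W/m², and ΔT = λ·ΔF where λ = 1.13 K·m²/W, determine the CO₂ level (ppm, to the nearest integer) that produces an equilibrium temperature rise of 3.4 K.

C ≈ 479 ppm

Required forcing: ΔF = ΔT/λ = 3.4/1.13 = 3.0088 W/m².
Then ln(C/273) = ΔF/5.35 = 3.0088/5.35 = 0.56239.
So C = 273 × e^0.56239 = 273 × 1.75486 = 479.08 ppm.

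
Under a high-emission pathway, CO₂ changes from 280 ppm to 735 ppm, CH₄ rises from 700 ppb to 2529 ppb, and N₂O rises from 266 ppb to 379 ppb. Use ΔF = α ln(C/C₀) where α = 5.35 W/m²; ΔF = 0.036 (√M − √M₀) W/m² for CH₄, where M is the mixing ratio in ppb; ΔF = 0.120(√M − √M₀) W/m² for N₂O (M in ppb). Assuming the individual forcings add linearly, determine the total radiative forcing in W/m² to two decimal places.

ΔF = 6.40 W/m²

CO₂: 5.35 × ln(735/280) = 5.35 × ln(2.62500) = 5.35 × 0.96508 = 5.1632 W/m².
CH₄: 0.036 × (√2529 − √700) = 0.036 × (50.2892 − 26.4575) = 0.036 × 23.8317 = 0.8579 W/m².
N₂O: 0.120 × (√379 − √266) = 0.120 × (19.4679 − 16.3095) = 0.120 × 3.1584 = 0.3790 W/m².
Total ΔF = 5.1632 + 0.8579 + 0.3790 = 6.4001 W/m².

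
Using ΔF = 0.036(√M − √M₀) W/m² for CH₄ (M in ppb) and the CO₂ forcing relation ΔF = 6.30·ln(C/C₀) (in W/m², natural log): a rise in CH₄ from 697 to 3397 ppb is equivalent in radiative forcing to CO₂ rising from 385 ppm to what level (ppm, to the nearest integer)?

CH₄ forcing: 0.036 × (√3397 − √697) = 0.036 × (58.2838 − 26.4008) = 0.036 × 31.8830 = 1.14779 W/m².
Set 6.30 ln(C/385) = 1.14779: ln(C/385) = 1.14779/6.30 = 0.18219, so C = 385 × e^0.18219 = 385 × 1.19984 = 461.94 ppm.

C ≈ 462 ppm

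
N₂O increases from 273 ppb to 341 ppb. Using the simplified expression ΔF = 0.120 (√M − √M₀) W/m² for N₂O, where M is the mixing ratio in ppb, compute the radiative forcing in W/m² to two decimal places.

ΔF = 0.23 W/m²

N₂O: 0.120 × (√341 − √273) = 0.120 × (18.4662 − 16.5227) = 0.120 × 1.9435 = 0.2332 W/m².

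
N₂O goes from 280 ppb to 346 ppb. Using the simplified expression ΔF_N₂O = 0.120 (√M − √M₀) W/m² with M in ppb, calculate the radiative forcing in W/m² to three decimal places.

N₂O: 0.120 × (√346 − √280) = 0.120 × (18.6011 − 16.7332) = 0.120 × 1.8679 = 0.2241 W/m².

ΔF = 0.224 W/m²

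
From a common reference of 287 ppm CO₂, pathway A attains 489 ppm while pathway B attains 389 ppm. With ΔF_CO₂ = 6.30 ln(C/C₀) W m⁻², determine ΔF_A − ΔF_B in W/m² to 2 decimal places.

ΔF_A = 6.30 ln(489/287) = 6.30 × 0.53288 = 3.3571 W/m².
ΔF_B = 6.30 ln(389/287) = 6.30 × 0.30410 = 1.9158 W/m².
Difference: 3.3571 − 1.9158 = 1.4413 W/m².
(Equivalently, ΔF_A − ΔF_B = 6.30 ln(489/389) = 6.30 × 0.22878 = 1.4413 W/m².)

ΔF_A − ΔF_B = 1.44 W/m²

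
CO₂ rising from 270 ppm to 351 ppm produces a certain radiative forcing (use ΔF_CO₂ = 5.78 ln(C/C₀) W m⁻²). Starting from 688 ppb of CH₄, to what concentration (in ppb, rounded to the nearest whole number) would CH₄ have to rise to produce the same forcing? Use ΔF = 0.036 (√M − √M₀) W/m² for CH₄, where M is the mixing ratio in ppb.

M ≈ 4672 ppb

CO₂ forcing: 5.78 × ln(351/270) = 5.78 × 0.262364 = 1.51646 W/m².
Set 0.036(√M − √688) = 1.51646: √M = 1.51646/0.036 + √688 = 42.1239 + 26.2298 = 68.3537.
M = (68.3537)² = 4672.23 ppb.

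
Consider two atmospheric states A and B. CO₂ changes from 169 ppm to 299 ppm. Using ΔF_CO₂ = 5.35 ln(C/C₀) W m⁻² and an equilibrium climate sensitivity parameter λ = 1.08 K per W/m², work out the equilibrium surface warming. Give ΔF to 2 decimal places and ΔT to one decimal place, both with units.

ΔF = 3.05 W/m²; ΔT = 3.3 K

CO₂: 5.35 × ln(299/169) = 5.35 × ln(1.76923) = 5.35 × 0.57054 = 3.0524 W/m².
ΔT = λ ΔF = 1.08 × 3.05 = 3.2940 K.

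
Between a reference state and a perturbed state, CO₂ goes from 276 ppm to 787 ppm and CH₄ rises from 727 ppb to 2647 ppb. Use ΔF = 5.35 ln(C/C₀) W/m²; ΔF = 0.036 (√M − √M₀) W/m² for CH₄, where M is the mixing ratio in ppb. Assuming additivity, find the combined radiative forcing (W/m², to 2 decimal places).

ΔF = 6.49 W/m²

CO₂: 5.35 × ln(787/276) = 5.35 × ln(2.85145) = 5.35 × 1.04783 = 5.6059 W/m².
CH₄: 0.036 × (√2647 − √727) = 0.036 × (51.4490 − 26.9629) = 0.036 × 24.4861 = 0.8815 W/m².
Total ΔF = 5.6059 + 0.8815 = 6.4874 W/m².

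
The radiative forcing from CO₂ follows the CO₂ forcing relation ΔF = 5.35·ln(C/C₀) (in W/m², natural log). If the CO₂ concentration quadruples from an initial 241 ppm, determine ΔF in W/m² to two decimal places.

Because the forcing depends only on the ratio C/C₀, the initial concentration does not enter.
ΔF = 5.35 × ln(4) = 5.35 × 1.38629 = 7.4167 W/m².

ΔF = 7.42 W/m²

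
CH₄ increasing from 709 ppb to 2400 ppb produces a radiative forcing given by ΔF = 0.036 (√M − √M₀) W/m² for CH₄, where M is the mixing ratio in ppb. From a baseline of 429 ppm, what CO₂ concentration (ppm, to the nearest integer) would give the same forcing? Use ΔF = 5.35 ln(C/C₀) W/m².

C ≈ 499 ppm

CH₄ forcing: 0.036 × (√2400 − √709) = 0.036 × (48.9898 − 26.6271) = 0.036 × 22.3627 = 0.80506 W/m².
Set 5.35 ln(C/429) = 0.80506: ln(C/429) = 0.80506/5.35 = 0.15048, so C = 429 × e^0.15048 = 429 × 1.16239 = 498.67 ppm.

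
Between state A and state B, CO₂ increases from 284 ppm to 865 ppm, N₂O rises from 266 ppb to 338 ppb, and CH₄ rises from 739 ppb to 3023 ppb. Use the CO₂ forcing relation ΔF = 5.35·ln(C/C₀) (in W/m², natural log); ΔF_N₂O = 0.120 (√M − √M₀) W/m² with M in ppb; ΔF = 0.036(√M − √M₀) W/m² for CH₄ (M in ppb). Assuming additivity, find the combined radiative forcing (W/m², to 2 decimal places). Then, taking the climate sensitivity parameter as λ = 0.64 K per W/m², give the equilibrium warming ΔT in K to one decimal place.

ΔF = 7.21 W/m²; ΔT = 4.6 K

CO₂: 5.35 × ln(865/284) = 5.35 × ln(3.04577) = 5.35 × 1.11375 = 5.9586 W/m².
N₂O: 0.120 × (√338 − √266) = 0.120 × (18.3848 − 16.3095) = 0.120 × 2.0753 = 0.2490 W/m².
CH₄: 0.036 × (√3023 − √739) = 0.036 × (54.9818 − 27.1846) = 0.036 × 27.7972 = 1.0007 W/m².
Total ΔF = 5.9586 + 0.2490 + 1.0007 = 7.2083 W/m².
ΔT = λ ΔF = 0.64 × 7.21 = 4.6144 K.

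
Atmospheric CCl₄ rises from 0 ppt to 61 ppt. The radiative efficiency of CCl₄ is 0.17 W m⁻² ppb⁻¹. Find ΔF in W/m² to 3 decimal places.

ΔF = 0.010 W/m²

CCl₄: Δ = 61 − 0 = 61 ppt = 0.061 ppb; ΔF = 0.17 × 0.061 = 0.0104 W/m².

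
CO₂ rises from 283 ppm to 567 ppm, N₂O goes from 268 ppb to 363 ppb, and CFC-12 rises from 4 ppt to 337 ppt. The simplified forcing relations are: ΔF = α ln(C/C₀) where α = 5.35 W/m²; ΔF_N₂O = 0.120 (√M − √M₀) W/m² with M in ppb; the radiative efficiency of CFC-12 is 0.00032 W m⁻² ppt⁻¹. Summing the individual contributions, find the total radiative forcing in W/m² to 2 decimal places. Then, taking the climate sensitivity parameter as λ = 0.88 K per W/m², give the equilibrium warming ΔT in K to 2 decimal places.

CO₂: 5.35 × ln(567/283) = 5.35 × ln(2.00353) = 5.35 × 0.69491 = 3.7178 W/m².
N₂O: 0.120 × (√363 − √268) = 0.120 × (19.0526 − 16.3707) = 0.120 × 2.6819 = 0.3218 W/m².
CFC-12: ΔF = 0.00032 × (337 − 4) = 0.00032 × 333 = 0.1066 W/m².
Total ΔF = 3.7178 + 0.3218 + 0.1066 = 4.1462 W/m².
ΔT = λ ΔF = 0.88 × 4.15 = 3.6520 K.

ΔF = 4.15 W/m²; ΔT = 3.65 K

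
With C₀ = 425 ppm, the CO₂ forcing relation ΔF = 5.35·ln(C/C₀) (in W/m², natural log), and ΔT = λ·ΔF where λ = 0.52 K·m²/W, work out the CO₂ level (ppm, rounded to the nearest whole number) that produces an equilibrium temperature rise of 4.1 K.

C ≈ 1855 ppm

Required forcing: ΔF = ΔT/λ = 4.1/0.52 = 7.8846 W/m².
Then ln(C/425) = ΔF/5.35 = 7.8846/5.35 = 1.47376.
So C = 425 × e^1.47376 = 425 × 4.36562 = 1855.39 ppm.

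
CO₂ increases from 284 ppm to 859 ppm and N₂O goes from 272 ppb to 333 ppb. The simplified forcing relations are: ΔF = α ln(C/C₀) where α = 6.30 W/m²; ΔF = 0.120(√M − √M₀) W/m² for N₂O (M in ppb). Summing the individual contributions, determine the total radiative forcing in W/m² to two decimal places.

CO₂: 6.30 × ln(859/284) = 6.30 × ln(3.02465) = 6.30 × 1.10680 = 6.9728 W/m².
N₂O: 0.120 × (√333 − √272) = 0.120 × (18.2483 − 16.4924) = 0.120 × 1.7559 = 0.2107 W/m².
Total ΔF = 6.9728 + 0.2107 = 7.1835 W/m².

ΔF = 7.18 W/m²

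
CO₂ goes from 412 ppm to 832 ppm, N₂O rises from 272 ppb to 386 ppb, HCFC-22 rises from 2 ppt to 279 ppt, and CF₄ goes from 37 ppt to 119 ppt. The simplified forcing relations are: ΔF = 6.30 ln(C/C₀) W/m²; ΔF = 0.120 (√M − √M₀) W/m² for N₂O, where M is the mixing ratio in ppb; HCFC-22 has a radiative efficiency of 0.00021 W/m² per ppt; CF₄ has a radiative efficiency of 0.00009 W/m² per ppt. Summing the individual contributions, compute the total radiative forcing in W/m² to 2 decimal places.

CO₂: 6.30 × ln(832/412) = 6.30 × ln(2.01942) = 6.30 × 0.70281 = 4.4277 W/m².
N₂O: 0.120 × (√386 − √272) = 0.120 × (19.6469 − 16.4924) = 0.120 × 3.1545 = 0.3785 W/m².
HCFC-22: ΔF = 0.00021 × (279 − 2) = 0.00021 × 277 = 0.0582 W/m².
CF₄: ΔF = 0.00009 × (119 − 37) = 0.00009 × 82 = 0.0074 W/m².
Total ΔF = 4.4277 + 0.3785 + 0.0582 + 0.0074 = 4.8718 W/m².

ΔF = 4.87 W/m²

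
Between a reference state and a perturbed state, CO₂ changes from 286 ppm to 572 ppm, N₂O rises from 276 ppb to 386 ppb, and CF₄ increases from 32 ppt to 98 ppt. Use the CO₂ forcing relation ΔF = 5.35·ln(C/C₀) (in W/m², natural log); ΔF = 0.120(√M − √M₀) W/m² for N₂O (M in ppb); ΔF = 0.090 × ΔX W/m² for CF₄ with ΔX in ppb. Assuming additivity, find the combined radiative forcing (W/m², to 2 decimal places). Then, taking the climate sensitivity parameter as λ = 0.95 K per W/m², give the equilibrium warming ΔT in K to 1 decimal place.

CO₂: 5.35 × ln(572/286) = 5.35 × ln(2.00000) = 5.35 × 0.69315 = 3.7084 W/m².
N₂O: 0.120 × (√386 − √276) = 0.120 × (19.6469 − 16.6132) = 0.120 × 3.0337 = 0.3640 W/m².
CF₄: Δ = 98 − 32 = 66 ppt = 0.066 ppb; ΔF = 0.090 × 0.066 = 0.0059 W/m².
Total ΔF = 3.7084 + 0.3640 + 0.0059 = 4.0783 W/m².
ΔT = λ ΔF = 0.95 × 4.08 = 3.8760 K.

ΔF = 4.08 W/m²; ΔT = 3.9 K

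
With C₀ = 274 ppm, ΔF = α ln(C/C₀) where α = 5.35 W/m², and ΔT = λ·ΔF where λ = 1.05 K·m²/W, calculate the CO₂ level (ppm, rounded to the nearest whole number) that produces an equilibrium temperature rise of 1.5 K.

Required forcing: ΔF = ΔT/λ = 1.5/1.05 = 1.4286 W/m².
Then ln(C/274) = ΔF/5.35 = 1.4286/5.35 = 0.26703.
So C = 274 × e^0.26703 = 274 × 1.30608 = 357.87 ppm.

C ≈ 358 ppm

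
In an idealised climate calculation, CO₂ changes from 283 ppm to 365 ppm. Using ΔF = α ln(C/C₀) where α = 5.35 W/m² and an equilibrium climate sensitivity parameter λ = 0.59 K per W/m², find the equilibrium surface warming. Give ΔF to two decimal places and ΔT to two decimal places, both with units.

ΔF = 1.36 W/m²; ΔT = 0.80 K

CO₂: 5.35 × ln(365/283) = 5.35 × ln(1.28975) = 5.35 × 0.25445 = 1.3613 W/m².
ΔT = λ ΔF = 0.59 × 1.36 = 0.8024 K.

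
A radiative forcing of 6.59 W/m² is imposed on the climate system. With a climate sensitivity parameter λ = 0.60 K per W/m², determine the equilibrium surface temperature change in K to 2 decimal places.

ΔT = 3.95 K

ΔT = λ ΔF = 0.60 × 6.59 = 3.9540 K.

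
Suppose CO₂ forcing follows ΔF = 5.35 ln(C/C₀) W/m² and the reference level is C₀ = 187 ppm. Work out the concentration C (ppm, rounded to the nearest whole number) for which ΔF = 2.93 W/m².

C ≈ 323 ppm

Set 5.35 ln(C/187) = 2.93, so ln(C/187) = 2.93/5.35 = 0.54766.
Then C/187 = e^0.54766 = 1.72920, giving C = 187 × 1.72920 = 323.36 ppm.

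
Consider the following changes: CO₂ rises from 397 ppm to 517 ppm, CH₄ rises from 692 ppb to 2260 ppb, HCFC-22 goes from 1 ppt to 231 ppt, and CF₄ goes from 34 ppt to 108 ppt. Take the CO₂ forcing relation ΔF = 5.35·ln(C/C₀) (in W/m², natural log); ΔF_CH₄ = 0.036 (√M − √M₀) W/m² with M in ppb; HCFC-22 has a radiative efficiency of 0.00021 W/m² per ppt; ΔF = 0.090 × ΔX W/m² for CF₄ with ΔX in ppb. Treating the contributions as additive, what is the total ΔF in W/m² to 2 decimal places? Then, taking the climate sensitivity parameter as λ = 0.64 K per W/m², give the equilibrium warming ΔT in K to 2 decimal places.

CO₂: 5.35 × ln(517/397) = 5.35 × ln(1.30227) = 5.35 × 0.26411 = 1.4130 W/m².
CH₄: 0.036 × (√2260 − √692) = 0.036 × (47.5395 − 26.3059) = 0.036 × 21.2336 = 0.7644 W/m².
HCFC-22: ΔF = 0.00021 × (231 − 1) = 0.00021 × 230 = 0.0483 W/m².
CF₄: Δ = 108 − 34 = 74 ppt = 0.074 ppb; ΔF = 0.090 × 0.074 = 0.0067 W/m².
Total ΔF = 1.4130 + 0.7644 + 0.0483 + 0.0067 = 2.2324 W/m².
ΔT = λ ΔF = 0.64 × 2.23 = 1.4272 K.

ΔF = 2.23 W/m²; ΔT = 1.43 K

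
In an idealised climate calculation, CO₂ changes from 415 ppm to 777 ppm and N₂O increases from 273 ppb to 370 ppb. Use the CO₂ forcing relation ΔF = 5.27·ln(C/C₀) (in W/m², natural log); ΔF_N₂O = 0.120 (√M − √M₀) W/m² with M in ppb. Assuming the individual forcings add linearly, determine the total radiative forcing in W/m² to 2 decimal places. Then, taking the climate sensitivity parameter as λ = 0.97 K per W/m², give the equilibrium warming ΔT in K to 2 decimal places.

ΔF = 3.63 W/m²; ΔT = 3.52 K

CO₂: 5.27 × ln(777/415) = 5.27 × ln(1.87229) = 5.27 × 0.62716 = 3.3051 W/m².
N₂O: 0.120 × (√370 − √273) = 0.120 × (19.2354 − 16.5227) = 0.120 × 2.7127 = 0.3255 W/m².
Total ΔF = 3.3051 + 0.3255 = 3.6306 W/m².
ΔT = λ ΔF = 0.97 × 3.63 = 3.5211 K.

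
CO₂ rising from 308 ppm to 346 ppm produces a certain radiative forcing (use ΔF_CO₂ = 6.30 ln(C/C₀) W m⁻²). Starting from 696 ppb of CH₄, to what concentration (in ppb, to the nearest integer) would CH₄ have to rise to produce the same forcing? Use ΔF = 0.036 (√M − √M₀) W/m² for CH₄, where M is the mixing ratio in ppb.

CO₂ forcing: 6.30 × ln(346/308) = 6.30 × 0.116339 = 0.73294 W/m².
Set 0.036(√M − √696) = 0.73294: √M = 0.73294/0.036 + √696 = 20.3594 + 26.3818 = 46.7412.
M = (46.7412)² = 2184.74 ppb.

M ≈ 2185 ppb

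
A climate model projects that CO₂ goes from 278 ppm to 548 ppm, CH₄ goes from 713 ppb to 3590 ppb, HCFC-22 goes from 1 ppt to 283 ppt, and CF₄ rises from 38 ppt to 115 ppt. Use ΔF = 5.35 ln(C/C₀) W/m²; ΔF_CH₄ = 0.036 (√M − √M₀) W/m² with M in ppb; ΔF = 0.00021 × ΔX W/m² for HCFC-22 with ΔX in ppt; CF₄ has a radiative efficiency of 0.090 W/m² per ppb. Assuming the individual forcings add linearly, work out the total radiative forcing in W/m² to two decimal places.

CO₂: 5.35 × ln(548/278) = 5.35 × ln(1.97122) = 5.35 × 0.67865 = 3.6308 W/m².
CH₄: 0.036 × (√3590 − √713) = 0.036 × (59.9166 − 26.7021) = 0.036 × 33.2145 = 1.1957 W/m².
HCFC-22: ΔF = 0.00021 × (283 − 1) = 0.00021 × 282 = 0.0592 W/m².
CF₄: Δ = 115 − 38 = 77 ppt = 0.077 ppb; ΔF = 0.090 × 0.077 = 0.0069 W/m².
Total ΔF = 3.6308 + 1.1957 + 0.0592 + 0.0069 = 4.8926 W/m².

ΔF = 4.89 W/m²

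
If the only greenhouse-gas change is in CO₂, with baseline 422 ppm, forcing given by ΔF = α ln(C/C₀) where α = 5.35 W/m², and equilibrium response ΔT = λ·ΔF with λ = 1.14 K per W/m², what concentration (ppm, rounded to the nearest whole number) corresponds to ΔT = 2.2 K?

C ≈ 605 ppm

Required forcing: ΔF = ΔT/λ = 2.2/1.14 = 1.9298 W/m².
Then ln(C/422) = ΔF/5.35 = 1.9298/5.35 = 0.36071.
So C = 422 × e^0.36071 = 422 × 1.43435 = 605.30 ppm.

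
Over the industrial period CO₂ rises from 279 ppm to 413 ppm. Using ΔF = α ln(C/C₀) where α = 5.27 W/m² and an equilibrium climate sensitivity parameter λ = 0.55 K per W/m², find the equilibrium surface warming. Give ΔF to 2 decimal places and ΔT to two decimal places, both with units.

ΔF = 2.07 W/m²; ΔT = 1.14 K

CO₂: 5.27 × ln(413/279) = 5.27 × ln(1.48029) = 5.27 × 0.39224 = 2.0671 W/m².
ΔT = λ ΔF = 0.55 × 2.07 = 1.1385 K.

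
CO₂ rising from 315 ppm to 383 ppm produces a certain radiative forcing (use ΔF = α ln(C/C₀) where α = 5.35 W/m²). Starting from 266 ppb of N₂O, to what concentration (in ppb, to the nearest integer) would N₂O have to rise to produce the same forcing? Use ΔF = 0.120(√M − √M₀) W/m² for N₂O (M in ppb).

M ≈ 626 ppb

CO₂ forcing: 5.35 × ln(383/315) = 5.35 × 0.195462 = 1.04572 W/m².
Set 0.120(√M − √266) = 1.04572: √M = 1.04572/0.120 + √266 = 8.7143 + 16.3095 = 25.0238.
M = (25.0238)² = 626.19 ppb.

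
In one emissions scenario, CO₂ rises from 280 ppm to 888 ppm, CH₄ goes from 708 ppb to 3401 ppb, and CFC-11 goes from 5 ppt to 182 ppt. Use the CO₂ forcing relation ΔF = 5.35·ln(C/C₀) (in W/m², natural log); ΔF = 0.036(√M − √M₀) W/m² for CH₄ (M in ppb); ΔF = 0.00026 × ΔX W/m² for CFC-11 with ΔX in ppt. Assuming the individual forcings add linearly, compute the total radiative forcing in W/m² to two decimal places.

ΔF = 7.36 W/m²

CO₂: 5.35 × ln(888/280) = 5.35 × ln(3.17143) = 5.35 × 1.15418 = 6.1749 W/m².
CH₄: 0.036 × (√3401 − √708) = 0.036 × (58.3181 − 26.6083) = 0.036 × 31.7098 = 1.1416 W/m².
CFC-11: ΔF = 0.00026 × (182 − 5) = 0.00026 × 177 = 0.0460 W/m².
Total ΔF = 6.1749 + 1.1416 + 0.0460 = 7.3625 W/m².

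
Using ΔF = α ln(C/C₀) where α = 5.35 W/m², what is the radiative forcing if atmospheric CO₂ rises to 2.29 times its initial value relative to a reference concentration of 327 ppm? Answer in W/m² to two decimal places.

ΔF = 5.35 × ln(2.29) = 5.35 × 0.82855 = 4.4327 W/m².

ΔF = 4.43 W/m²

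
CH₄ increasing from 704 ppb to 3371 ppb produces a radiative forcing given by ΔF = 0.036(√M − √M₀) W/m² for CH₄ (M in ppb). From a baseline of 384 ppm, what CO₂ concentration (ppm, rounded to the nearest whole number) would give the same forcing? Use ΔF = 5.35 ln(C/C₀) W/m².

CH₄ forcing: 0.036 × (√3371 − √704) = 0.036 × (58.0603 − 26.5330) = 0.036 × 31.5273 = 1.13498 W/m².
Set 5.35 ln(C/384) = 1.13498: ln(C/384) = 1.13498/5.35 = 0.21215, so C = 384 × e^0.21215 = 384 × 1.23633 = 474.75 ppm.

C ≈ 475 ppm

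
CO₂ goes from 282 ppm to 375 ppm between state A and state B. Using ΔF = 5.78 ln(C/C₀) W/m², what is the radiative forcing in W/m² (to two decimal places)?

CO₂ absorption bands are partially saturated, so forcing scales with the logarithm of the concentration ratio.
CO₂: 5.78 × ln(375/282) = 5.78 × ln(1.32979) = 5.78 × 0.28502 = 1.6474 W/m².

ΔF = 1.65 W/m²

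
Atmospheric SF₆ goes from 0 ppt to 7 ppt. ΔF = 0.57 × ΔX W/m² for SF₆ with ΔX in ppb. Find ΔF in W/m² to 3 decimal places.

SF₆: Δ = 7 − 0 = 7 ppt = 0.007 ppb; ΔF = 0.57 × 0.007 = 0.0040 W/m².

ΔF = 0.004 W/m²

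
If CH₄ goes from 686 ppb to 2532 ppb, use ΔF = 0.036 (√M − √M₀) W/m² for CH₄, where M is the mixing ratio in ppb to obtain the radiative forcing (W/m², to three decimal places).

ΔF = 0.869 W/m²

CH₄: 0.036 × (√2532 − √686) = 0.036 × (50.3190 − 26.1916) = 0.036 × 24.1274 = 0.8686 W/m².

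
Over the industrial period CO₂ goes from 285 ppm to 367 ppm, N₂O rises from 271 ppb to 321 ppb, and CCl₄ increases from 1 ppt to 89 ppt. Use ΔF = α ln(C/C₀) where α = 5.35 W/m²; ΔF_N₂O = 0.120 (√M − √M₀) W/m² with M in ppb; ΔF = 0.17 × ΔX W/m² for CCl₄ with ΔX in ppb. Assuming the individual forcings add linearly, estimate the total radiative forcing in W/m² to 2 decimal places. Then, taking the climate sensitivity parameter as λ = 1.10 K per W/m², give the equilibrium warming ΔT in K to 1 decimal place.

ΔF = 1.54 W/m²; ΔT = 1.7 K

CO₂: 5.35 × ln(367/285) = 5.35 × ln(1.28772) = 5.35 × 0.25287 = 1.3529 W/m².
N₂O: 0.120 × (√321 − √271) = 0.120 × (17.9165 − 16.4621) = 0.120 × 1.4544 = 0.1745 W/m².
CCl₄: Δ = 89 − 1 = 88 ppt = 0.088 ppb; ΔF = 0.17 × 0.088 = 0.0150 W/m².
Total ΔF = 1.3529 + 0.1745 + 0.0150 = 1.5424 W/m².
ΔT = λ ΔF = 1.10 × 1.54 = 1.6940 K.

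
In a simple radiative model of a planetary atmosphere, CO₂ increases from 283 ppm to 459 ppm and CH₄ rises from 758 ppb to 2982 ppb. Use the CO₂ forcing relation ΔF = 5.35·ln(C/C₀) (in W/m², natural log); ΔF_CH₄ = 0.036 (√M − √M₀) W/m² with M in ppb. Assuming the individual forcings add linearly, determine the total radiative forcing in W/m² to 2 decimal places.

CO₂: 5.35 × ln(459/283) = 5.35 × ln(1.62191) = 5.35 × 0.48360 = 2.5873 W/m².
CH₄: 0.036 × (√2982 − √758) = 0.036 × (54.6077 − 27.5318) = 0.036 × 27.0759 = 0.9747 W/m².
Total ΔF = 2.5873 + 0.9747 = 3.5620 W/m².

ΔF = 3.56 W/m²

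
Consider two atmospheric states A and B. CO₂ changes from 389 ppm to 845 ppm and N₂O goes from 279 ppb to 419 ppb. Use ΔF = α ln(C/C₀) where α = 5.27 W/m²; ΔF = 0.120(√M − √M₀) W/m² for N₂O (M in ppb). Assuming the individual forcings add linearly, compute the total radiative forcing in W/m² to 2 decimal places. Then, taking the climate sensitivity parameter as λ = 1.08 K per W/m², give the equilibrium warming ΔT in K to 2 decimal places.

ΔF = 4.54 W/m²; ΔT = 4.90 K

CO₂: 5.27 × ln(845/389) = 5.27 × ln(2.17224) = 5.27 × 0.77576 = 4.0883 W/m².
N₂O: 0.120 × (√419 − √279) = 0.120 × (20.4695 − 16.7033) = 0.120 × 3.7662 = 0.4519 W/m².
Total ΔF = 4.0883 + 0.4519 = 4.5402 W/m².
ΔT = λ ΔF = 1.08 × 4.54 = 4.9032 K.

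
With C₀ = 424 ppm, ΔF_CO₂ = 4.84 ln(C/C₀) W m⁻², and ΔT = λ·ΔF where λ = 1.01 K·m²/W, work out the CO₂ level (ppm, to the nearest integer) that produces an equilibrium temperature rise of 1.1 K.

Required forcing: ΔF = ΔT/λ = 1.1/1.01 = 1.0891 W/m².
Then ln(C/424) = ΔF/4.84 = 1.0891/4.84 = 0.22502.
So C = 424 × e^0.22502 = 424 × 1.25235 = 531.00 ppm.

C ≈ 531 ppm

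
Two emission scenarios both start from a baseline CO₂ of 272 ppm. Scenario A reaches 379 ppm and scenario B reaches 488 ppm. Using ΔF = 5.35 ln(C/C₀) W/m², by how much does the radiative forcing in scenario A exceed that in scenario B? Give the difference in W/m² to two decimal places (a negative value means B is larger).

ΔF_A = 5.35 ln(379/272) = 5.35 × 0.33173 = 1.7748 W/m².
ΔF_B = 5.35 ln(488/272) = 5.35 × 0.58451 = 3.1271 W/m².
Difference: 1.7748 − 3.1271 = -1.3523 W/m².

ΔF_A − ΔF_B = -1.35 W/m²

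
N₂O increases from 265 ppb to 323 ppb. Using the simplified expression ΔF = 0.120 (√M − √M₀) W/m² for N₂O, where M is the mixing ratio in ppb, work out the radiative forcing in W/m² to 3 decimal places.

ΔF = 0.203 W/m²

N₂O: 0.120 × (√323 − √265) = 0.120 × (17.9722 − 16.2788) = 0.120 × 1.6934 = 0.2032 W/m².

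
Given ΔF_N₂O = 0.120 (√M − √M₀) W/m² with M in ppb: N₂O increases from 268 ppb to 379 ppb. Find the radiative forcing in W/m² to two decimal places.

ΔF = 0.37 W/m²

N₂O: 0.120 × (√379 − √268) = 0.120 × (19.4679 − 16.3707) = 0.120 × 3.0972 = 0.3717 W/m².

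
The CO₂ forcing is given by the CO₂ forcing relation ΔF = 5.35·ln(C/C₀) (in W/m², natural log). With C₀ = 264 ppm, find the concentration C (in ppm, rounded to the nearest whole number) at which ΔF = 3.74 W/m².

C ≈ 531 ppm

Set 5.35 ln(C/264) = 3.74, so ln(C/264) = 3.74/5.35 = 0.69907.
Then C/264 = e^0.69907 = 2.01188, giving C = 264 × 2.01188 = 531.14 ppm.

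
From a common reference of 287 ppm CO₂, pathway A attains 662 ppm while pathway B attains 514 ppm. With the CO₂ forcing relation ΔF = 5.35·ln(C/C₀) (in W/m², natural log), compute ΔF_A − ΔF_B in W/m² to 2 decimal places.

ΔF_A − ΔF_B = 1.35 W/m²

ΔF_A = 5.35 ln(662/287) = 5.35 × 0.83578 = 4.4714 W/m².
ΔF_B = 5.35 ln(514/287) = 5.35 × 0.58274 = 3.1177 W/m².
Difference: 4.4714 − 3.1177 = 1.3537 W/m².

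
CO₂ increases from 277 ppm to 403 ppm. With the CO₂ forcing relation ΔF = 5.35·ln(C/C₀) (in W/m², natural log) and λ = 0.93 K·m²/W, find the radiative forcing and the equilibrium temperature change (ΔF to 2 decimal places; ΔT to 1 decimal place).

CO₂: 5.35 × ln(403/277) = 5.35 × ln(1.45487) = 5.35 × 0.37492 = 2.0058 W/m².
ΔT = λ ΔF = 0.93 × 2.01 = 1.8693 K.

ΔF = 2.01 W/m²; ΔT = 1.9 K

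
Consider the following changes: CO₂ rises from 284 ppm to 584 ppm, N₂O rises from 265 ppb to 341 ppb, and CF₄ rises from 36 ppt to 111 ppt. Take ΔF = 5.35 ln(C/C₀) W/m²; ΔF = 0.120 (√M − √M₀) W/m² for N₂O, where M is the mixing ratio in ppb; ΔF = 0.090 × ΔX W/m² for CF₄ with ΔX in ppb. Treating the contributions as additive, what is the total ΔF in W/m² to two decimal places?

ΔF = 4.13 W/m²

CO₂: 5.35 × ln(584/284) = 5.35 × ln(2.05634) = 5.35 × 0.72093 = 3.8570 W/m².
N₂O: 0.120 × (√341 − √265) = 0.120 × (18.4662 − 16.2788) = 0.120 × 2.1874 = 0.2625 W/m².
CF₄: Δ = 111 − 36 = 75 ppt = 0.075 ppb; ΔF = 0.090 × 0.075 = 0.0068 W/m².
Total ΔF = 3.8570 + 0.2625 + 0.0068 = 4.1263 W/m².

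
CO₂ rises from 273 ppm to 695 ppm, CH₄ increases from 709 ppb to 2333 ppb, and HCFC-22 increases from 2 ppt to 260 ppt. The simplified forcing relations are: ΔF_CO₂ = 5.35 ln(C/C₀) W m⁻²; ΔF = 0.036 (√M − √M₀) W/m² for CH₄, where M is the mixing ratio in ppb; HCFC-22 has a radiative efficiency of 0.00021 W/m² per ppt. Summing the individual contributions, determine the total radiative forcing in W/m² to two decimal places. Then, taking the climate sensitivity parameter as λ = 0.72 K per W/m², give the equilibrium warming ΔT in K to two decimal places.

ΔF = 5.83 W/m²; ΔT = 4.20 K

CO₂: 5.35 × ln(695/273) = 5.35 × ln(2.54579) = 5.35 × 0.93444 = 4.9993 W/m².
CH₄: 0.036 × (√2333 − √709) = 0.036 × (48.3011 − 26.6271) = 0.036 × 21.6740 = 0.7803 W/m².
HCFC-22: ΔF = 0.00021 × (260 − 2) = 0.00021 × 258 = 0.0542 W/m².
Total ΔF = 4.9993 + 0.7803 + 0.0542 = 5.8338 W/m².
ΔT = λ ΔF = 0.72 × 5.83 = 4.1976 K.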